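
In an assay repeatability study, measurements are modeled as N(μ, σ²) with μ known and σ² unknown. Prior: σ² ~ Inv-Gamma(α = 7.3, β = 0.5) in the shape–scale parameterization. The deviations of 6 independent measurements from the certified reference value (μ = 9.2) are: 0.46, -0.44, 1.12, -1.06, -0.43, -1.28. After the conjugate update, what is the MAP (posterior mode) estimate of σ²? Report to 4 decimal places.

0.2481

With known mean μ and an Inverse-Gamma(α, β) prior on σ², the Normal likelihood is conjugate: posterior is Inv-Gamma(α + n/2, β + Σ(xᵢ−μ)²/2).
Σ(xᵢ−μ)² = (0.46)² + (-0.44)² + (1.12)² + (-1.06)² + (-0.43)² + (-1.28)² = 4.6065.
Posterior: Inv-Gamma(7.3 + 6/2, 0.5 + 4.6065/2) = Inv-Gamma(10.30, 2.80325).
Mode = β/(α+1) = 2.80325/11.30 = 0.2481.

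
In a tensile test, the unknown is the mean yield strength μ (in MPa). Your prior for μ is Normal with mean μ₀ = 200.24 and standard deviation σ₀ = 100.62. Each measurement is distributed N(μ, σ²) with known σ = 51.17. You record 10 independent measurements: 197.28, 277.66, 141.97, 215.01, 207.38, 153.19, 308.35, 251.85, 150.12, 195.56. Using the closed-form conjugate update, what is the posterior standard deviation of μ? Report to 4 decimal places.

For Normal data with known variance σ², a Normal(μ₀, σ₀²) prior on μ is conjugate. Posterior precision = 1/σ₀² + n/σ²; posterior mean is the precision-weighted average of μ₀ and x̄.
σ₀² = 100.62² = 10124.3844, σ² = 51.17² = 2618.3689; σ² + n·σ₀² = 2618.3689 + 10·10124.3844 = 103862.2129.
Posterior precision = 1/σ₀² + n/σ² = 1/10124.3844 + 10/2618.3689 = (σ² + n·σ₀²)/(σ₀²σ²) = 103862.2129/(10124.3844·2618.3689); posterior variance σₙ² = σ₀²σ²/(σ² + n·σ₀²) = 10124.3844·2618.3689/103862.2129 = 255.235976.
Posterior SD = √σₙ² = √(10124.3844·2618.3689/103862.2129) = 15.9761.

15.9761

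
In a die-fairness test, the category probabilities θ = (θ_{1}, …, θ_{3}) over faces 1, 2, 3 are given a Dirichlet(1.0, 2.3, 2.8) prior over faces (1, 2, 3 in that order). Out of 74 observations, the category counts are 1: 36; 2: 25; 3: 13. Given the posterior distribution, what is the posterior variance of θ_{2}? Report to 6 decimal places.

0.002770

The Dirichlet prior is conjugate to the Multinomial likelihood: each posterior αⱼ = prior αⱼ + observed count nⱼ.
Posterior concentration: (37.0, 27.3, 15.8), total = 80.1.
Var[θ_j] = α_j(Σα−α_j)/((Σα)²(Σα+1)) = 27.3·52.8/(80.1²·81.1) = 0.002770.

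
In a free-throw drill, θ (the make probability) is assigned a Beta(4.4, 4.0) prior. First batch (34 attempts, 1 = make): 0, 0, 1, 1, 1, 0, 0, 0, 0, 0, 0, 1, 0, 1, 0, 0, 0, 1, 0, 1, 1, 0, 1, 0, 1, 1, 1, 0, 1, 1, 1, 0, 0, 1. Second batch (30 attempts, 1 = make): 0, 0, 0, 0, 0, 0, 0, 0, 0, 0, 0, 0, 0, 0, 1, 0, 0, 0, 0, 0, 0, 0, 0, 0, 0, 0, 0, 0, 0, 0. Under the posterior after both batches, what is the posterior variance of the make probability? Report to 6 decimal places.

0.002837

The Beta prior is conjugate to a Binomial/Bernoulli likelihood; the update adds successes to α and failures to β.
After batch 1: Beta(4.4+16, 4.0+18) = Beta(20.4, 22.0).
After batch 2: Beta(20.4+1, 22.0+29) = Beta(21.4, 51.0).
Var = αβ/((α+β)²(α+β+1)) = 21.4·51.0/(72.4²·73.4) = 0.002837.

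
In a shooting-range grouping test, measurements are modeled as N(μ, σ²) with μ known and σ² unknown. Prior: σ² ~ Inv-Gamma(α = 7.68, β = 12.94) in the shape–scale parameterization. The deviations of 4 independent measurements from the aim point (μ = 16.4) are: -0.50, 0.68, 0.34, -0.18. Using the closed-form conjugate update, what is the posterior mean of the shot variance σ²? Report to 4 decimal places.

1.5403

With known mean μ and an Inverse-Gamma(α, β) prior on σ², the Normal likelihood is conjugate: posterior is Inv-Gamma(α + n/2, β + Σ(xᵢ−μ)²/2).
Σ(xᵢ−μ)² = (-0.50)² + (0.68)² + (0.34)² + (-0.18)² = 0.8604.
Posterior: Inv-Gamma(7.68 + 4/2, 12.94 + 0.8604/2) = Inv-Gamma(9.68, 13.37020).
E[σ²|data] = β/(α−1) = 13.37020/8.68 = 1.5403.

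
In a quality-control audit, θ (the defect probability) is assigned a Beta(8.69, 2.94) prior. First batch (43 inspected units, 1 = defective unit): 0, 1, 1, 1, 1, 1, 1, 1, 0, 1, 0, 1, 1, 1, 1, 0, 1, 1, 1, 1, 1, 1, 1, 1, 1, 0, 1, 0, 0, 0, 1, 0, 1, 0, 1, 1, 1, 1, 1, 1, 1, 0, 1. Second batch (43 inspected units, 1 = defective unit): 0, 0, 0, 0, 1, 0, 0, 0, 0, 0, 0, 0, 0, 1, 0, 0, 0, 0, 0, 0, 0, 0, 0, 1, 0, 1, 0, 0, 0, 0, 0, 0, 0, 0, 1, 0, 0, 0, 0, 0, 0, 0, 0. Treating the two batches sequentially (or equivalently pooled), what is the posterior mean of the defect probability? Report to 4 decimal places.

0.4680

The Beta prior is conjugate to a Binomial/Bernoulli likelihood; the update adds successes to α and failures to β.
After batch 1: Beta(8.69+32, 2.94+11) = Beta(40.69, 13.94).
After batch 2: Beta(40.69+5, 13.94+38) = Beta(45.69, 51.94).
Posterior mean = α/(α+β) = 45.69/97.63 = 0.4680.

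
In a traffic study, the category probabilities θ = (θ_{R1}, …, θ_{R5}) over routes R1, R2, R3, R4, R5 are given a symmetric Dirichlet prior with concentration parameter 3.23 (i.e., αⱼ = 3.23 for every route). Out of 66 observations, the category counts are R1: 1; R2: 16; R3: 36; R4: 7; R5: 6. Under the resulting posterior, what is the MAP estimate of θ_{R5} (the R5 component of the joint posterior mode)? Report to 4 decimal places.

The Dirichlet prior is conjugate to the Multinomial likelihood: each posterior αⱼ = prior αⱼ + observed count nⱼ.
Posterior concentration: (4.23, 19.23, 39.23, 10.23, 9.23), total = 82.15.
Joint mode component: (α_{R5}−1)/(Σα−K) = 8.23/77.15 = 0.1067.

0.1067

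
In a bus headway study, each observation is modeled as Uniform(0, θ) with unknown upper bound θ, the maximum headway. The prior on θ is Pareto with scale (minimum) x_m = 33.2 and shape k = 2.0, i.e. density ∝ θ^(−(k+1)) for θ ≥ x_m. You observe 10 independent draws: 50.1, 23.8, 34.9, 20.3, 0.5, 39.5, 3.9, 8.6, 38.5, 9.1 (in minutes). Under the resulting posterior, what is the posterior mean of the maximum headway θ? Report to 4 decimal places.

54.6545

A Pareto(scale x_m, shape k) prior on the upper bound θ of Uniform(0, θ) is conjugate: posterior is Pareto(max(x_m, max xᵢ), k + n).
Sample maximum = 50.1; prior scale x_m = 33.2 → posterior scale = max = 50.1.
Posterior shape = 2.0 + 10 = 12.0.
E[θ|data] = k·x_m/(k−1) = 12.0·50.1/11.0 = 54.6545.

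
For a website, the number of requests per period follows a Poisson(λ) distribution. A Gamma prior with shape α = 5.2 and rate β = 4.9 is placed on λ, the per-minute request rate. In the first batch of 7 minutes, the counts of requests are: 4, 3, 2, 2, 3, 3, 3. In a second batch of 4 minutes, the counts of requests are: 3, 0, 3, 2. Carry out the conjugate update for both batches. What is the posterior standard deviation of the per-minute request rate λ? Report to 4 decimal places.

With a Gamma(shape α, rate β) prior, the Poisson likelihood is conjugate: the posterior is Gamma(α + ΣXᵢ, β + n).
Batch 1: sum of counts S = 20 over n = 7 minutes.
After batch 1: Gamma(α+S, β+n) = Gamma(5.2+20, 4.9+7) = Gamma(25.2, 11.9).
Batch 2: sum of counts S = 8 over n = 4 minutes.
After batch 2: Gamma(α+S, β+n) = Gamma(25.2+8, 11.9+4) = Gamma(33.2, 15.9).
SD = √α/β = √33.2/15.9 = 0.3624.

0.3624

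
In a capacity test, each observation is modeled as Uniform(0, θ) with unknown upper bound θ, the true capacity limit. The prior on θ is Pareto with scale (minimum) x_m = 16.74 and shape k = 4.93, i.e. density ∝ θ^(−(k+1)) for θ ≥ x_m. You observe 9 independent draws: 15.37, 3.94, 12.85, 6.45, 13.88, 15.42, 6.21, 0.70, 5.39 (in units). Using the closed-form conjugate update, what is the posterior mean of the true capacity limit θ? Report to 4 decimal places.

18.0347

A Pareto(scale x_m, shape k) prior on the upper bound θ of Uniform(0, θ) is conjugate: posterior is Pareto(max(x_m, max xᵢ), k + n).
Sample maximum = 15.42; prior scale x_m = 16.74 → posterior scale = max = 16.74.
Posterior shape = 4.93 + 9 = 13.93.
E[θ|data] = k·x_m/(k−1) = 13.93·16.74/12.93 = 18.0347.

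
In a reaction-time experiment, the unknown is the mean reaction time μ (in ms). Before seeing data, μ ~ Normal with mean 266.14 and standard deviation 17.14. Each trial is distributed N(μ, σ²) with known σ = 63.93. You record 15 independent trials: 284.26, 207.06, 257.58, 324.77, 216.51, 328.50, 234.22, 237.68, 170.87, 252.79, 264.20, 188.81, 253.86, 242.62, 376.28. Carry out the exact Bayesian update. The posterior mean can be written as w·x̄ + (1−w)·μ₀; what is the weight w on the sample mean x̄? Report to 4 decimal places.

For Normal data with known variance σ², a Normal(μ₀, σ₀²) prior on μ is conjugate. Posterior precision = 1/σ₀² + n/σ²; posterior mean is the precision-weighted average of μ₀ and x̄.
σ₀² = 17.14² = 293.7796, σ² = 63.93² = 4087.0449. Prior precision 1/σ₀² = 1/293.7796; data precision n/σ² = 15/4087.0449.
w = (n/σ²)/(1/σ₀² + n/σ²) = n·σ₀²/(σ² + n·σ₀²) = 15·293.7796/(4087.0449 + 15·293.7796) = 4406.694/8493.7389 = 0.5188.

0.5188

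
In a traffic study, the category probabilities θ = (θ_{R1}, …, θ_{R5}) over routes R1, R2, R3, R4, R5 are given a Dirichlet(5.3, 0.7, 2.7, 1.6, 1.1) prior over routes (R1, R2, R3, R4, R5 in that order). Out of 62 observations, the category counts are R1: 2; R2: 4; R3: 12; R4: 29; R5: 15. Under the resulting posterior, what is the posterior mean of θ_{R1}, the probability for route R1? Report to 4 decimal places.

0.0995

The Dirichlet prior is conjugate to the Multinomial likelihood: each posterior αⱼ = prior αⱼ + observed count nⱼ.
Posterior concentration: (7.3, 4.7, 14.7, 30.6, 16.1), total = 73.4.
E[θ_{R1}|data] = α_{R1}/Σα = 7.3/73.4 = 0.0995.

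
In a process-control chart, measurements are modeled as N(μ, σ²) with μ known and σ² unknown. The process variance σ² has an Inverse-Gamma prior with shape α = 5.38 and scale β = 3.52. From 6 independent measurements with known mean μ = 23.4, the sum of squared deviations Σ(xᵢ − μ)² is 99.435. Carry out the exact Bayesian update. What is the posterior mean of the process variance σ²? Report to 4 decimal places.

7.2138

With known mean μ and an Inverse-Gamma(α, β) prior on σ², the Normal likelihood is conjugate: posterior is Inv-Gamma(α + n/2, β + Σ(xᵢ−μ)²/2).
Posterior: Inv-Gamma(5.38 + 6/2, 3.52 + 99.435/2) = Inv-Gamma(8.38, 53.2375).
E[σ²|data] = β/(α−1) = 53.2375/7.38 = 7.2138.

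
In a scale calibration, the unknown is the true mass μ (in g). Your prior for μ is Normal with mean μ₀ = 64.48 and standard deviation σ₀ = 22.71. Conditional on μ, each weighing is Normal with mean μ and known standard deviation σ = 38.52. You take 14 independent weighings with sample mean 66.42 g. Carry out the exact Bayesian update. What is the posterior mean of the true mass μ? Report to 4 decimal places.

66.0893

For Normal data with known variance σ², a Normal(μ₀, σ₀²) prior on μ is conjugate. Posterior precision = 1/σ₀² + n/σ²; posterior mean is the precision-weighted average of μ₀ and x̄.
n·x̄ = 14·66.42 = 929.88.
σ₀² = 22.71² = 515.7441, σ² = 38.52² = 1483.7904; σ² + n·σ₀² = 1483.7904 + 14·515.7441 = 8704.2078.
Posterior mean = (μ₀/σ₀² + n·x̄/σ²)/(1/σ₀² + n/σ²) = (σ²·μ₀ + σ₀²·n·x̄)/(σ² + n·σ₀²) = (1483.7904·64.48 + 515.7441·929.88)/8704.2078 = 575254.9287/8704.2078 = 66.0893.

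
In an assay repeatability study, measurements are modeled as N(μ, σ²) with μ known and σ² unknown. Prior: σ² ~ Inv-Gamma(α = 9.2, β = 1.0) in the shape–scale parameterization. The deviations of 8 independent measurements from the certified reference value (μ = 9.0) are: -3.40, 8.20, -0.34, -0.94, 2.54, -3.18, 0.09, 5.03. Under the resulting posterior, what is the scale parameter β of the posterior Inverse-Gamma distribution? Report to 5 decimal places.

With known mean μ and an Inverse-Gamma(α, β) prior on σ², the Normal likelihood is conjugate: posterior is Inv-Gamma(α + n/2, β + Σ(xᵢ−μ)²/2).
Σ(xᵢ−μ)² = (-3.40)² + (8.20)² + (-0.34)² + (-0.94)² + (2.54)² + (-3.18)² + (0.09)² + (5.03)² = 121.6722.
Posterior: Inv-Gamma(9.2 + 8/2, 1.0 + 121.6722/2) = Inv-Gamma(13.20, 61.83610).
Posterior β = 61.83610.

61.83610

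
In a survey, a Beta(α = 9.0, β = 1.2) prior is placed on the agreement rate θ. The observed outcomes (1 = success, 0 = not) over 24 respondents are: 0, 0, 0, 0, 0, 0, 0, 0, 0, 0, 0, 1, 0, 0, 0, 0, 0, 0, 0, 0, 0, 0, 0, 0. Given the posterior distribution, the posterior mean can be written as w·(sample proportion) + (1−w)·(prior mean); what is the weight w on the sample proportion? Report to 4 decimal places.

The Beta prior is conjugate to a Binomial/Bernoulli likelihood; the update adds successes to α and failures to β.
Posterior mean = (α₀+k)/(α₀+β₀+n) = [n/(α₀+β₀+n)]·(k/n) + [(α₀+β₀)/(α₀+β₀+n)]·α₀/(α₀+β₀), so only n and the prior enter the weight.
The weight on the data is w = n/(α₀+β₀+n) = 24/(9.0+1.2+24) = 24/34.2 = 0.7018.

0.7018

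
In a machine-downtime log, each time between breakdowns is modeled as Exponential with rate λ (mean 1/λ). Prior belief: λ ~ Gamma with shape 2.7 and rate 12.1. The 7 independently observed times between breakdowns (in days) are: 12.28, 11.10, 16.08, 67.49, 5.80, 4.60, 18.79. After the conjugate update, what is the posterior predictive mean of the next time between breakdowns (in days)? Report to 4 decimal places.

17.0391

With a Gamma(shape α, rate β) prior on the exponential rate λ, the posterior after n observations with total T = Σxᵢ is Gamma(α+n, β+T).
Sum of observations T = 136.14 days; n = 7.
Posterior: Gamma(2.7+7, 12.1+136.14) = Gamma(9.7, 148.24).
The predictive distribution for the next observation is Lomax; its mean is β/(α−1) = 148.24/8.7 = 17.0391.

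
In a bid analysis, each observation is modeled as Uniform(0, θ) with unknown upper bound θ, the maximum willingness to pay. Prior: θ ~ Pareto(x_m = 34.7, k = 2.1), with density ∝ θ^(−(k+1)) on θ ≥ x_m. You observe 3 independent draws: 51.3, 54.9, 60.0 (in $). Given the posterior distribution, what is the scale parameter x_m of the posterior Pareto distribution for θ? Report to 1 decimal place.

60.0

A Pareto(scale x_m, shape k) prior on the upper bound θ of Uniform(0, θ) is conjugate: posterior is Pareto(max(x_m, max xᵢ), k + n).
Sample maximum = 60.0; prior scale x_m = 34.7 → posterior scale = max = 60.0.
Posterior shape = 2.1 + 3 = 5.1.
Posterior scale x_m = 60.0.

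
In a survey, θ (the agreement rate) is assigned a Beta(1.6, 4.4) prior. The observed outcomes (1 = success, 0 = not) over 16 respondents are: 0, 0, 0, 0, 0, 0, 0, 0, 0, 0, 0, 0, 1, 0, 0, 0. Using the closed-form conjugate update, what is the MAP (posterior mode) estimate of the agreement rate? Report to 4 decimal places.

The Beta prior is conjugate to a Binomial/Bernoulli likelihood; the update adds successes to α and failures to β.
Posterior: Beta(α+k, β+n−k) = Beta(1.6+1, 4.4+15) = Beta(2.6, 19.4).
Mode of Beta(a,b) for a,b>1 is (a−1)/(a+b−2) = 1.6/20.0 = 0.0800.

0.0800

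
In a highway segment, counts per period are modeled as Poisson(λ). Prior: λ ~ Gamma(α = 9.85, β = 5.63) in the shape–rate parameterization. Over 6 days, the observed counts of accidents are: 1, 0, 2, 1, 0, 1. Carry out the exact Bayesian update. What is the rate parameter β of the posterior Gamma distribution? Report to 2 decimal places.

With a Gamma(shape α, rate β) prior, the Poisson likelihood is conjugate: the posterior is Gamma(α + ΣXᵢ, β + n).
Sum of counts S = 5 over n = 6 days.
Posterior: Gamma(α+S, β+n) = Gamma(9.85+5, 5.63+6) = Gamma(14.85, 11.63).
Posterior β = 11.63.

11.63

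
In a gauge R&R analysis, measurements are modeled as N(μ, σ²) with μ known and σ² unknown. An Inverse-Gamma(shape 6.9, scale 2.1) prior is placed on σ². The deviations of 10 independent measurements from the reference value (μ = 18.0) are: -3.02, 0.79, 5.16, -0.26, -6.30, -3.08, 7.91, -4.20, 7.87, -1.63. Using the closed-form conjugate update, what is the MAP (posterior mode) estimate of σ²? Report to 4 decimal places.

9.0936

With known mean μ and an Inverse-Gamma(α, β) prior on σ², the Normal likelihood is conjugate: posterior is Inv-Gamma(α + n/2, β + Σ(xᵢ−μ)²/2).
Σ(xᵢ−μ)² = (-3.02)² + (0.79)² + (5.16)² + (-0.26)² + (-6.30)² + (-3.08)² + (7.91)² + (-4.20)² + (7.87)² + (-1.63)² = 230.4160.
Posterior: Inv-Gamma(6.9 + 10/2, 2.1 + 230.4160/2) = Inv-Gamma(11.90, 117.30800).
Mode = β/(α+1) = 117.30800/12.90 = 9.0936.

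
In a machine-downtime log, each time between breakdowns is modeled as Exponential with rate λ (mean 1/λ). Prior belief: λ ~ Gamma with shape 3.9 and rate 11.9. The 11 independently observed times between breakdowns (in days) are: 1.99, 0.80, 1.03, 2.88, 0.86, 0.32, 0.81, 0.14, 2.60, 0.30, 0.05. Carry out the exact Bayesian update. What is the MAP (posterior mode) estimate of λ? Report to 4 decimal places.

0.5870

With a Gamma(shape α, rate β) prior on the exponential rate λ, the posterior after n observations with total T = Σxᵢ is Gamma(α+n, β+T).
Sum of observations T = 11.78 days; n = 11.
Posterior: Gamma(3.9+11, 11.9+11.78) = Gamma(14.9, 23.68).
Mode = (α−1)/β = 0.5870.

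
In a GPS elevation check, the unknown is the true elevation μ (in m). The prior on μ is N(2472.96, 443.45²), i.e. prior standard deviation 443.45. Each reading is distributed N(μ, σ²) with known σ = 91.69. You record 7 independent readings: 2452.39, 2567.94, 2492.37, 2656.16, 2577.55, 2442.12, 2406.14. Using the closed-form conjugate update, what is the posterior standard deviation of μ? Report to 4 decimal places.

34.5502

For Normal data with known variance σ², a Normal(μ₀, σ₀²) prior on μ is conjugate. Posterior precision = 1/σ₀² + n/σ²; posterior mean is the precision-weighted average of μ₀ and x̄.
σ₀² = 443.45² = 196647.9025, σ² = 91.69² = 8407.0561; σ² + n·σ₀² = 8407.0561 + 7·196647.9025 = 1384942.3736.
Posterior precision = 1/σ₀² + n/σ² = 1/196647.9025 + 7/8407.0561 = (σ² + n·σ₀²)/(σ₀²σ²) = 1384942.3736/(196647.9025·8407.0561); posterior variance σₙ² = σ₀²σ²/(σ² + n·σ₀²) = 196647.9025·8407.0561/1384942.3736 = 1193.717500.
Posterior SD = √σₙ² = √(196647.9025·8407.0561/1384942.3736) = 34.5502.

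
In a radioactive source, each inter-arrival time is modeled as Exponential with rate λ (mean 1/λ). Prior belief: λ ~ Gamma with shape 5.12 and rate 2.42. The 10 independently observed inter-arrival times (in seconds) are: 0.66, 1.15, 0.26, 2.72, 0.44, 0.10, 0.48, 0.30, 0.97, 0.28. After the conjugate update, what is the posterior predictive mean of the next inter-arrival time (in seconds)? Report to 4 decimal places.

0.6926

With a Gamma(shape α, rate β) prior on the exponential rate λ, the posterior after n observations with total T = Σxᵢ is Gamma(α+n, β+T).
Sum of observations T = 7.36 seconds; n = 10.
Posterior: Gamma(5.12+10, 2.42+7.36) = Gamma(15.12, 9.78).
The predictive distribution for the next observation is Lomax; its mean is β/(α−1) = 9.78/14.12 = 0.6926.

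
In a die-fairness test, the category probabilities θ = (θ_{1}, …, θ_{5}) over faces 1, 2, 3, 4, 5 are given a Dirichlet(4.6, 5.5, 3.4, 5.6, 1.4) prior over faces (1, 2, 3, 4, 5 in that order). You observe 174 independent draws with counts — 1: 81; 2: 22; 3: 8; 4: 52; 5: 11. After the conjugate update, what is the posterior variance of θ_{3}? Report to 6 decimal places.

The Dirichlet prior is conjugate to the Multinomial likelihood: each posterior αⱼ = prior αⱼ + observed count nⱼ.
Posterior concentration: (85.6, 27.5, 11.4, 57.6, 12.4), total = 194.5.
Var[θ_j] = α_j(Σα−α_j)/((Σα)²(Σα+1)) = 11.4·183.1/(194.5²·195.5) = 0.000282.

0.000282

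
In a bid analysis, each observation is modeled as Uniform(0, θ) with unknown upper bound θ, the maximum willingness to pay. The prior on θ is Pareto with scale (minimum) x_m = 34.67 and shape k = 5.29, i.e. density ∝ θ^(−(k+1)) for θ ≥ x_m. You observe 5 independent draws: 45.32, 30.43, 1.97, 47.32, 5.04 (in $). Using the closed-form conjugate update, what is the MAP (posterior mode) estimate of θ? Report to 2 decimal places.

47.32

A Pareto(scale x_m, shape k) prior on the upper bound θ of Uniform(0, θ) is conjugate: posterior is Pareto(max(x_m, max xᵢ), k + n).
Sample maximum = 47.32; prior scale x_m = 34.67 → posterior scale = max = 47.32.
Posterior shape = 5.29 + 5 = 10.29.
The Pareto density is decreasing on [x_m, ∞), so the mode is x_m = 47.32.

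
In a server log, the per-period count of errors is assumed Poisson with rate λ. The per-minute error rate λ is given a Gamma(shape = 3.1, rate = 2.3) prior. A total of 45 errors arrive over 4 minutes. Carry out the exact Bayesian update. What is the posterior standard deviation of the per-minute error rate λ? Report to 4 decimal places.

1.1009

With a Gamma(shape α, rate β) prior, the Poisson likelihood is conjugate: the posterior is Gamma(α + ΣXᵢ, β + n).
Posterior: Gamma(α+S, β+n) = Gamma(3.1+45, 2.3+4) = Gamma(48.1, 6.3).
SD = √α/β = √48.1/6.3 = 1.1009.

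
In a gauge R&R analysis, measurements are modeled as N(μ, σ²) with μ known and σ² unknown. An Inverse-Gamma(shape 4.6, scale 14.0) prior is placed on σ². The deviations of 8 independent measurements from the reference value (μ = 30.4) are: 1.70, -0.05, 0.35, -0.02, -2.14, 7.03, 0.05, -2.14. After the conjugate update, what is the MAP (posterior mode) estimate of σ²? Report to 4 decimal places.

4.6666

With known mean μ and an Inverse-Gamma(α, β) prior on σ², the Normal likelihood is conjugate: posterior is Inv-Gamma(α + n/2, β + Σ(xᵢ−μ)²/2).
Σ(xᵢ−μ)² = (1.70)² + (-0.05)² + (0.35)² + (-0.02)² + (-2.14)² + (7.03)² + (0.05)² + (-2.14)² = 61.5980.
Posterior: Inv-Gamma(4.6 + 8/2, 14.0 + 61.5980/2) = Inv-Gamma(8.60, 44.79900).
Mode = β/(α+1) = 44.79900/9.60 = 4.6666.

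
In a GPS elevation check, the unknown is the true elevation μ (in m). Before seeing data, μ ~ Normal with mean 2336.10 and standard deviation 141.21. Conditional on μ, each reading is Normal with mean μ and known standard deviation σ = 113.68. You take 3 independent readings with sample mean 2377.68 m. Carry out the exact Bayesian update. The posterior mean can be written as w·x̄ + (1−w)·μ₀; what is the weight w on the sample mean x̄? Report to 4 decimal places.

For Normal data with known variance σ², a Normal(μ₀, σ₀²) prior on μ is conjugate. Posterior precision = 1/σ₀² + n/σ²; posterior mean is the precision-weighted average of μ₀ and x̄.
σ₀² = 141.21² = 19940.2641, σ² = 113.68² = 12923.1424. Prior precision 1/σ₀² = 1/19940.2641; data precision n/σ² = 3/12923.1424.
w = (n/σ²)/(1/σ₀² + n/σ²) = n·σ₀²/(σ² + n·σ₀²) = 3·19940.2641/(12923.1424 + 3·19940.2641) = 59820.7923/72743.9347 = 0.8223.

0.8223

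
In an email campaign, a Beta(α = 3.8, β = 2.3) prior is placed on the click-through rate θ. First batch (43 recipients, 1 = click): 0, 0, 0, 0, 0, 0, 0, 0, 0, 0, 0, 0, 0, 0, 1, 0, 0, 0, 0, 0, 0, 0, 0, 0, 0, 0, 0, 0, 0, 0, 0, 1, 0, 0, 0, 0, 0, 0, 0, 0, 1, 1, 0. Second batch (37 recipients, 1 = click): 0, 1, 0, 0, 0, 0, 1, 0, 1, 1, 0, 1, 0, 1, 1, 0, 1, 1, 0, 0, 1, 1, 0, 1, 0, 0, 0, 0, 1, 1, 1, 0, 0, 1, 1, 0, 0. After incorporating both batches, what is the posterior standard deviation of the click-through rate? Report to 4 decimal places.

The Beta prior is conjugate to a Binomial/Bernoulli likelihood; the update adds successes to α and failures to β.
After batch 1: Beta(3.8+4, 2.3+39) = Beta(7.8, 41.3).
After batch 2: Beta(7.8+17, 41.3+20) = Beta(24.8, 61.3).
Var = αβ/((α+β)²(α+β+1)) = 24.8·61.3/(86.1²·87.1) = 0.00235444; SD = √0.00235444 = 0.0485.

0.0485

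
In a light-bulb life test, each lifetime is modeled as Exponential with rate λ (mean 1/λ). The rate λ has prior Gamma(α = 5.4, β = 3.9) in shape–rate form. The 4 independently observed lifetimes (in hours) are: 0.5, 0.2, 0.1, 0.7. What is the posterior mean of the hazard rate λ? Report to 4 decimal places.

With a Gamma(shape α, rate β) prior on the exponential rate λ, the posterior after n observations with total T = Σxᵢ is Gamma(α+n, β+T).
Sum of observations T = 1.5 hours; n = 4.
Posterior: Gamma(5.4+4, 3.9+1.5) = Gamma(9.4, 5.4).
Posterior mean of λ = α/β = 9.4/5.4 = 1.7407.

1.7407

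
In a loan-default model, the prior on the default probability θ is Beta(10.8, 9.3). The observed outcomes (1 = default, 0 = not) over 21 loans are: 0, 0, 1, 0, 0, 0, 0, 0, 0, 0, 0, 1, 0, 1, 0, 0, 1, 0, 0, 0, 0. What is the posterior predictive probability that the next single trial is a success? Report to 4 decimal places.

0.3601

The Beta prior is conjugate to a Binomial/Bernoulli likelihood; the update adds successes to α and failures to β.
Posterior: Beta(α+k, β+n−k) = Beta(10.8+4, 9.3+17) = Beta(14.8, 26.3).
For a single future Bernoulli trial, P(success | data) = α/(α+β) = 0.3601.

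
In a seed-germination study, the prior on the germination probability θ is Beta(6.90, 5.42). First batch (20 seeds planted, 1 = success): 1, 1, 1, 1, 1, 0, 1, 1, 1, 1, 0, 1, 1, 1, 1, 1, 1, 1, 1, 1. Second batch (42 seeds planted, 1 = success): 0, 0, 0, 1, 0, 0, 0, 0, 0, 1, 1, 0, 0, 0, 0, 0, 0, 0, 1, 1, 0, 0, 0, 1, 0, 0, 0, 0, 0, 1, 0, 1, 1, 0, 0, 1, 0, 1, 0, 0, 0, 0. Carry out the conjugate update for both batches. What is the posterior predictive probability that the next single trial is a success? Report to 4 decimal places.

The Beta prior is conjugate to a Binomial/Bernoulli likelihood; the update adds successes to α and failures to β.
After batch 1: Beta(6.90+18, 5.42+2) = Beta(24.90, 7.42).
After batch 2: Beta(24.90+11, 7.42+31) = Beta(35.90, 38.42).
For a single future Bernoulli trial, P(success | data) = α/(α+β) = 0.4830.

0.4830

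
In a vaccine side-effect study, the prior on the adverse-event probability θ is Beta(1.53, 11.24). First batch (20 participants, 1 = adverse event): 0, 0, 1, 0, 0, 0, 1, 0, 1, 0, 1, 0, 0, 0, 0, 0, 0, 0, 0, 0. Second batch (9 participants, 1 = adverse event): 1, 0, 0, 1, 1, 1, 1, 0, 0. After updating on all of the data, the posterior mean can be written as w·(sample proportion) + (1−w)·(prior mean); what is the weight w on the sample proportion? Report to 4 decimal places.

0.6943

The Beta prior is conjugate to a Binomial/Bernoulli likelihood; the update adds successes to α and failures to β.
Total number of participants: n = 20 + 9 = 29.
Posterior mean = (α₀+k)/(α₀+β₀+n) = [n/(α₀+β₀+n)]·(k/n) + [(α₀+β₀)/(α₀+β₀+n)]·α₀/(α₀+β₀), so only n and the prior enter the weight.
The weight on the data is w = n/(α₀+β₀+n) = 29/(1.53+11.24+29) = 29/41.77 = 0.6943.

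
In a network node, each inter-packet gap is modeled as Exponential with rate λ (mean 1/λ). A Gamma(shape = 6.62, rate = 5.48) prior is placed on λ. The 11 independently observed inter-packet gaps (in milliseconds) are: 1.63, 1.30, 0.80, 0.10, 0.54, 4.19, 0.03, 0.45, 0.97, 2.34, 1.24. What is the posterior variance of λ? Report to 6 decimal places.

With a Gamma(shape α, rate β) prior on the exponential rate λ, the posterior after n observations with total T = Σxᵢ is Gamma(α+n, β+T).
Sum of observations T = 13.59 milliseconds; n = 11.
Posterior: Gamma(6.62+11, 5.48+13.59) = Gamma(17.62, 19.07).
Var = α/β² = 0.048451.

0.048451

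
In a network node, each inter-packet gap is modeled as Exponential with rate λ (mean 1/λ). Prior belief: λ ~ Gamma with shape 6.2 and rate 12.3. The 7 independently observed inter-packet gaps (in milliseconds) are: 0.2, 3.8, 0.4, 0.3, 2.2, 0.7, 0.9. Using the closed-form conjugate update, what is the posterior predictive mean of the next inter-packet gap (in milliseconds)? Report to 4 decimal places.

1.7049

With a Gamma(shape α, rate β) prior on the exponential rate λ, the posterior after n observations with total T = Σxᵢ is Gamma(α+n, β+T).
Sum of observations T = 8.5 milliseconds; n = 7.
Posterior: Gamma(6.2+7, 12.3+8.5) = Gamma(13.2, 20.8).
The predictive distribution for the next observation is Lomax; its mean is β/(α−1) = 20.8/12.2 = 1.7049.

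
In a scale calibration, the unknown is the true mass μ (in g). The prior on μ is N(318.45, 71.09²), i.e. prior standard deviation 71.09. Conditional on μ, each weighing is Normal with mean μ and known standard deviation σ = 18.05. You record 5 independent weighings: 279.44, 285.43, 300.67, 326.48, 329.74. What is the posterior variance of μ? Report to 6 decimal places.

64.331054

For Normal data with known variance σ², a Normal(μ₀, σ₀²) prior on μ is conjugate. Posterior precision = 1/σ₀² + n/σ²; posterior mean is the precision-weighted average of μ₀ and x̄.
σ₀² = 71.09² = 5053.7881, σ² = 18.05² = 325.8025; σ² + n·σ₀² = 325.8025 + 5·5053.7881 = 25594.743.
Posterior precision = 1/σ₀² + n/σ² = 1/5053.7881 + 5/325.8025 = (σ² + n·σ₀²)/(σ₀²σ²) = 25594.743/(5053.7881·325.8025); posterior variance σₙ² = σ₀²σ²/(σ² + n·σ₀²) = 5053.7881·325.8025/25594.743 = 64.331054.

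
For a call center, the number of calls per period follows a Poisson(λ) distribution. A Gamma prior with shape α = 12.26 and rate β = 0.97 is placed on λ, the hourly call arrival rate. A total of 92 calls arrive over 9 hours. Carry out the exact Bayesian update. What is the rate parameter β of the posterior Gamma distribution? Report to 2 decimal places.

9.97

With a Gamma(shape α, rate β) prior, the Poisson likelihood is conjugate: the posterior is Gamma(α + ΣXᵢ, β + n).
Posterior: Gamma(α+S, β+n) = Gamma(12.26+92, 0.97+9) = Gamma(104.26, 9.97).
Posterior β = 9.97.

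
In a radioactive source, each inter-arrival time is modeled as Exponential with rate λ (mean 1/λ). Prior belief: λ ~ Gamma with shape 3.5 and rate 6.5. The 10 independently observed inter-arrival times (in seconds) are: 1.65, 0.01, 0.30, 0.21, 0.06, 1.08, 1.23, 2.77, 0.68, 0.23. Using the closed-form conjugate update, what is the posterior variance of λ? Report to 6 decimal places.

0.062304

With a Gamma(shape α, rate β) prior on the exponential rate λ, the posterior after n observations with total T = Σxᵢ is Gamma(α+n, β+T).
Sum of observations T = 8.22 seconds; n = 10.
Posterior: Gamma(3.5+10, 6.5+8.22) = Gamma(13.5, 14.72).
Var = α/β² = 0.062304.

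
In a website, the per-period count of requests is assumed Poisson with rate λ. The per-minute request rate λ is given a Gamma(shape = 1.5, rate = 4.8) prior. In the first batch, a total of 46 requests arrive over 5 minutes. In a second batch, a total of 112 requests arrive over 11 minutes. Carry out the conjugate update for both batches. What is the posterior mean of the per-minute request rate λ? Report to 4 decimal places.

7.6683

With a Gamma(shape α, rate β) prior, the Poisson likelihood is conjugate: the posterior is Gamma(α + ΣXᵢ, β + n).
After batch 1: Gamma(α+S, β+n) = Gamma(1.5+46, 4.8+5) = Gamma(47.5, 9.8).
After batch 2: Gamma(α+S, β+n) = Gamma(47.5+112, 9.8+11) = Gamma(159.5, 20.8).
Posterior mean = α/β = 159.5/20.8 = 7.6683.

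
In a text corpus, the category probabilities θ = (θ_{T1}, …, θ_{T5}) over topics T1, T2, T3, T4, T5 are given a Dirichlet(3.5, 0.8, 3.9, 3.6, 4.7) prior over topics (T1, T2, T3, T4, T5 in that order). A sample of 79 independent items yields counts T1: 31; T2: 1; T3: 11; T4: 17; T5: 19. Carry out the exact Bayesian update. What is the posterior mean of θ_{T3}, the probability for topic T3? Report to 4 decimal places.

0.1560

The Dirichlet prior is conjugate to the Multinomial likelihood: each posterior αⱼ = prior αⱼ + observed count nⱼ.
Posterior concentration: (34.5, 1.8, 14.9, 20.6, 23.7), total = 95.5.
E[θ_{T3}|data] = α_{T3}/Σα = 14.9/95.5 = 0.1560.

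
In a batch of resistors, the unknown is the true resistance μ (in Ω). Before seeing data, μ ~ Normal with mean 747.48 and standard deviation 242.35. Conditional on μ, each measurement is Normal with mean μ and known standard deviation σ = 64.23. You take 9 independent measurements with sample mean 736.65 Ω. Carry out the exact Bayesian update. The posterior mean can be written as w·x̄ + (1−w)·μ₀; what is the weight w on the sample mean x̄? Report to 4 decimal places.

For Normal data with known variance σ², a Normal(μ₀, σ₀²) prior on μ is conjugate. Posterior precision = 1/σ₀² + n/σ²; posterior mean is the precision-weighted average of μ₀ and x̄.
σ₀² = 242.35² = 58733.5225, σ² = 64.23² = 4125.4929. Prior precision 1/σ₀² = 1/58733.5225; data precision n/σ² = 9/4125.4929.
w = (n/σ²)/(1/σ₀² + n/σ²) = n·σ₀²/(σ² + n·σ₀²) = 9·58733.5225/(4125.4929 + 9·58733.5225) = 528601.7025/532727.1954 = 0.9923.

0.9923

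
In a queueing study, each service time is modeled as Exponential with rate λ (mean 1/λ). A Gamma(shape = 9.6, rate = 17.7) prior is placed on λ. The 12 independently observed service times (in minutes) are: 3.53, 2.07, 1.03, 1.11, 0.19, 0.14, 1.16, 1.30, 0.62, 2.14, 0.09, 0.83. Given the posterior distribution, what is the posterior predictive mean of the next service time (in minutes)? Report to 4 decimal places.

1.5490

With a Gamma(shape α, rate β) prior on the exponential rate λ, the posterior after n observations with total T = Σxᵢ is Gamma(α+n, β+T).
Sum of observations T = 14.21 minutes; n = 12.
Posterior: Gamma(9.6+12, 17.7+14.21) = Gamma(21.6, 31.91).
The predictive distribution for the next observation is Lomax; its mean is β/(α−1) = 31.91/20.6 = 1.5490.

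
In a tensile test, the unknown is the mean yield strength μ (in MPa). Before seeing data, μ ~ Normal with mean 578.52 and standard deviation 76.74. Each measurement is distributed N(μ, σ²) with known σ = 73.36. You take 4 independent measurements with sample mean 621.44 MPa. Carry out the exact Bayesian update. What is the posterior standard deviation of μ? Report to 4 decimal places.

33.0939

For Normal data with known variance σ², a Normal(μ₀, σ₀²) prior on μ is conjugate. Posterior precision = 1/σ₀² + n/σ²; posterior mean is the precision-weighted average of μ₀ and x̄.
σ₀² = 76.74² = 5889.0276, σ² = 73.36² = 5381.6896; σ² + n·σ₀² = 5381.6896 + 4·5889.0276 = 28937.8.
Posterior precision = 1/σ₀² + n/σ² = 1/5889.0276 + 4/5381.6896 = (σ² + n·σ₀²)/(σ₀²σ²) = 28937.8/(5889.0276·5381.6896); posterior variance σₙ² = σ₀²σ²/(σ² + n·σ₀²) = 5889.0276·5381.6896/28937.8 = 1095.208295.
Posterior SD = √σₙ² = √(5889.0276·5381.6896/28937.8) = 33.0939.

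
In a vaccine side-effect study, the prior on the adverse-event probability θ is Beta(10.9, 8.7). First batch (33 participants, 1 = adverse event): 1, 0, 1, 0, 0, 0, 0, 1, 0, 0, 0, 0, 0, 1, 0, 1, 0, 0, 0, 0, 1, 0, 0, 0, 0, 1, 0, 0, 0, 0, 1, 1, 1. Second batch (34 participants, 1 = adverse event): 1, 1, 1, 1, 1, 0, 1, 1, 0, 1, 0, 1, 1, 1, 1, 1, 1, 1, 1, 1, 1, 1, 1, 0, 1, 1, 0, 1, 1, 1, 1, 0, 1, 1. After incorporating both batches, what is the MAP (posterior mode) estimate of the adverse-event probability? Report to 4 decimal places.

The Beta prior is conjugate to a Binomial/Bernoulli likelihood; the update adds successes to α and failures to β.
After batch 1: Beta(10.9+10, 8.7+23) = Beta(20.9, 31.7).
After batch 2: Beta(20.9+28, 31.7+6) = Beta(48.9, 37.7).
Mode of Beta(a,b) for a,b>1 is (a−1)/(a+b−2) = 47.9/84.6 = 0.5662.

0.5662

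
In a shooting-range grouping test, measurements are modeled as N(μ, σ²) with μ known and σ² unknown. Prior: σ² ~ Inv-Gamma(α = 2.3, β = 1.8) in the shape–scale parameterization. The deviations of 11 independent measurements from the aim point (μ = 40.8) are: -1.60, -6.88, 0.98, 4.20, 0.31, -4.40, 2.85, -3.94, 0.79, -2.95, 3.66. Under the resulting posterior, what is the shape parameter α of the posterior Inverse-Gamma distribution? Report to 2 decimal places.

7.80

With known mean μ and an Inverse-Gamma(α, β) prior on σ², the Normal likelihood is conjugate: posterior is Inv-Gamma(α + n/2, β + Σ(xᵢ−μ)²/2).
Σ(xᵢ−μ)² = (-1.60)² + (-6.88)² + (0.98)² + (4.20)² + (0.31)² + (-4.40)² + (2.85)² + (-3.94)² + (0.79)² + (-2.95)² + (3.66)² = 134.3192.
Posterior: Inv-Gamma(2.3 + 11/2, 1.8 + 134.3192/2) = Inv-Gamma(7.80, 68.95960).
Posterior α = 7.80.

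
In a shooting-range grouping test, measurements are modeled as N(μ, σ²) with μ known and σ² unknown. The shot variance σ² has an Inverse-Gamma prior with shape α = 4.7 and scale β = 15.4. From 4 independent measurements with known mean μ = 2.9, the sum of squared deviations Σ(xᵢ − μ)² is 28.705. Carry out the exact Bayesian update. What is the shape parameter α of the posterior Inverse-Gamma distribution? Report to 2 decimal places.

6.70

With known mean μ and an Inverse-Gamma(α, β) prior on σ², the Normal likelihood is conjugate: posterior is Inv-Gamma(α + n/2, β + Σ(xᵢ−μ)²/2).
Posterior: Inv-Gamma(4.7 + 4/2, 15.4 + 28.705/2) = Inv-Gamma(6.70, 29.7525).
Posterior α = 6.70.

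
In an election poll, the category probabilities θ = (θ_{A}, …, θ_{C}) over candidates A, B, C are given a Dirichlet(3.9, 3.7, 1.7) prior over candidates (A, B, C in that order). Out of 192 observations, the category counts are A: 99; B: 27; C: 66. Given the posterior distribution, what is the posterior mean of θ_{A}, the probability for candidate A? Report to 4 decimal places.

0.5112

The Dirichlet prior is conjugate to the Multinomial likelihood: each posterior αⱼ = prior αⱼ + observed count nⱼ.
Posterior concentration: (102.9, 30.7, 67.7), total = 201.3.
E[θ_{A}|data] = α_{A}/Σα = 102.9/201.3 = 0.5112.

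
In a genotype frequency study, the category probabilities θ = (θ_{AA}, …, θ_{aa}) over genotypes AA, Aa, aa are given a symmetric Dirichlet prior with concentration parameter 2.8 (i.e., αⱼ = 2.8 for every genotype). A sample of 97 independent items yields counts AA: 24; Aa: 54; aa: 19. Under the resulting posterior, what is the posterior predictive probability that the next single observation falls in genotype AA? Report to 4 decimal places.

0.2543

The Dirichlet prior is conjugate to the Multinomial likelihood: each posterior αⱼ = prior αⱼ + observed count nⱼ.
Posterior concentration: (26.8, 56.8, 21.8), total = 105.4.
P(next = AA | data) = α_{AA}/Σα = 0.2543.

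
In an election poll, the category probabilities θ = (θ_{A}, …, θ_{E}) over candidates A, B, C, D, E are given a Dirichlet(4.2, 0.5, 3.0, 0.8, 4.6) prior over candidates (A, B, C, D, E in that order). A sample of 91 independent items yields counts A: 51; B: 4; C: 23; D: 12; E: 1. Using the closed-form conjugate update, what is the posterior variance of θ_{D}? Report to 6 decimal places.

The Dirichlet prior is conjugate to the Multinomial likelihood: each posterior αⱼ = prior αⱼ + observed count nⱼ.
Posterior concentration: (55.2, 4.5, 26.0, 12.8, 5.6), total = 104.1.
Var[θ_j] = α_j(Σα−α_j)/((Σα)²(Σα+1)) = 12.8·91.3/(104.1²·105.1) = 0.001026.

0.001026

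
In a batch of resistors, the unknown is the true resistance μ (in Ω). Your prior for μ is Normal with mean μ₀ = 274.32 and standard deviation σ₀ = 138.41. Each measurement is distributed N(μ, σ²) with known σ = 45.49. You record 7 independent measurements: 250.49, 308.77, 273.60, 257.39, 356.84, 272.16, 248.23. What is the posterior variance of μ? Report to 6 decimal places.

291.127575

For Normal data with known variance σ², a Normal(μ₀, σ₀²) prior on μ is conjugate. Posterior precision = 1/σ₀² + n/σ²; posterior mean is the precision-weighted average of μ₀ and x̄.
σ₀² = 138.41² = 19157.3281, σ² = 45.49² = 2069.3401; σ² + n·σ₀² = 2069.3401 + 7·19157.3281 = 136170.6368.
Posterior precision = 1/σ₀² + n/σ² = 1/19157.3281 + 7/2069.3401 = (σ² + n·σ₀²)/(σ₀²σ²) = 136170.6368/(19157.3281·2069.3401); posterior variance σₙ² = σ₀²σ²/(σ² + n·σ₀²) = 19157.3281·2069.3401/136170.6368 = 291.127575.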